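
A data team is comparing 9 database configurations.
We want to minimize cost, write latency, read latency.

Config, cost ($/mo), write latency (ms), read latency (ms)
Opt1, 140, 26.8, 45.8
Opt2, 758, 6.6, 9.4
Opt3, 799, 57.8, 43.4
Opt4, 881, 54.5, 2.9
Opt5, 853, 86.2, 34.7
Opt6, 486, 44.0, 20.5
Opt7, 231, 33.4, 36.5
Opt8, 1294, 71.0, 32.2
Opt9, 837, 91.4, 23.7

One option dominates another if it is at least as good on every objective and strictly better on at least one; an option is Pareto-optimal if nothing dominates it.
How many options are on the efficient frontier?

5

Opt1: not dominated (best cost).
Opt2: not dominated (best write latency).
Opt3: dominated by Opt2 (cost 758≤799, write latency 6.6≤57.8, read latency 9.4≤43.4).
Opt4: not dominated (best read latency).
Opt5: dominated by Opt2 (cost 758≤853, write latency 6.6≤86.2, read latency 9.4≤34.7).
Opt6: not dominated.
Opt7: not dominated.
Opt8: dominated by Opt2 (cost 758≤1294, write latency 6.6≤71.0, read latency 9.4≤32.2).
Opt9: dominated by Opt2 (cost 758≤837, write latency 6.6≤91.4, read latency 9.4≤23.7).
Pareto-optimal: Opt1, Opt2, Opt4, Opt6, Opt7 → 5.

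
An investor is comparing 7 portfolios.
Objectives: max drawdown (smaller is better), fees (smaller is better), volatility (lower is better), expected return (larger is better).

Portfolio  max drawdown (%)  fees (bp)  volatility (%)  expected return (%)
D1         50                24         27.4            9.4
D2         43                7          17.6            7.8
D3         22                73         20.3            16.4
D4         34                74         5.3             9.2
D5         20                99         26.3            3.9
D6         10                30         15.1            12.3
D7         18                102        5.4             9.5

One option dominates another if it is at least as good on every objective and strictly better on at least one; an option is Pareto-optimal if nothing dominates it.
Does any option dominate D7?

D1: worse on max drawdown (50 vs 18).
D2: worse on max drawdown (43 vs 18).
D3: worse on max drawdown (22 vs 18).
D4: worse on max drawdown (34 vs 18).
D5: worse on max drawdown (20 vs 18).
D6: worse on volatility (15.1 vs 5.4).
No option is at least as good as D7 on every objective and strictly better on one.

No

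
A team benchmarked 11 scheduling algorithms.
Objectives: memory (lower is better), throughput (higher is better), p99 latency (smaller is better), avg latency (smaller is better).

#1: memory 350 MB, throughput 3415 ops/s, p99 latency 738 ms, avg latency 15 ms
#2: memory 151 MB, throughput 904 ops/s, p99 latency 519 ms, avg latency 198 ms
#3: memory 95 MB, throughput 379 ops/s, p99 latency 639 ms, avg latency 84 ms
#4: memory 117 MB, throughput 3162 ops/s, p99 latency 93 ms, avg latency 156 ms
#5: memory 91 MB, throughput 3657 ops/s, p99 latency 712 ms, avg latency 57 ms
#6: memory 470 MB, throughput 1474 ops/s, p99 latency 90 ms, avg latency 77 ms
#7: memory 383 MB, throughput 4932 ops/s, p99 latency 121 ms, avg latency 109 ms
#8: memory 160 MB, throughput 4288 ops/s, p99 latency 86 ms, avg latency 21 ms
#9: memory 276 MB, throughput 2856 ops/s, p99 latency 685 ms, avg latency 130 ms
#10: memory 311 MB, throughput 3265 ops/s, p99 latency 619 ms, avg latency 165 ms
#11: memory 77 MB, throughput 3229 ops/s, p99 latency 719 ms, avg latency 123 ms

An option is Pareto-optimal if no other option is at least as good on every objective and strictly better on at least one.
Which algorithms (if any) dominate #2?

#4: memory 117≤151, throughput 3162≥904, p99 latency 93≤519, avg latency 156≤198 — dominates #2.
Others (#1, #3, #5, #6, #7, #8, #9, #10, #11) are each worse than #2 on at least one objective.

#4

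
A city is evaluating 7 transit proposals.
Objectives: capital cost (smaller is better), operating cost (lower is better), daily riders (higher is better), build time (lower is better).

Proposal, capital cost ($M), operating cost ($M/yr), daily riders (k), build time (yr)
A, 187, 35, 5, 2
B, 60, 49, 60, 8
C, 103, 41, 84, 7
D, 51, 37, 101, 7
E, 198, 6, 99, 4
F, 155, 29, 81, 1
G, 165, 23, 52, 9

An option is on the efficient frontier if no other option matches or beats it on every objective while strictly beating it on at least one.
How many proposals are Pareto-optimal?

A: dominated by F (capital cost 155≤187, operating cost 29≤35, daily riders 81≥5, build time 1≤2).
B: dominated by D (capital cost 51≤60, operating cost 37≤49, daily riders 101≥60, build time 7≤8).
C: dominated by D (capital cost 51≤103, operating cost 37≤41, daily riders 101≥84, build time 7≤7).
D: not dominated (best capital cost).
E: not dominated (best operating cost).
F: not dominated (best build time).
G: not dominated.
Pareto-optimal: D, E, F, G → 4.

4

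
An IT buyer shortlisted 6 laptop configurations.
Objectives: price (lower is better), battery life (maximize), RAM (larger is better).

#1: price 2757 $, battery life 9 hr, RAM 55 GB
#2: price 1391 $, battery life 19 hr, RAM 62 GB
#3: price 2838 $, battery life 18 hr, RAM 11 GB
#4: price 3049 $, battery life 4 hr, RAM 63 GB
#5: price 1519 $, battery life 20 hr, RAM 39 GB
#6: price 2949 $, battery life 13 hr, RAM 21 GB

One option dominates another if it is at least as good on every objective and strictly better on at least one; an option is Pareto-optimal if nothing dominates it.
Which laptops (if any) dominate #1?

#2: price 1391≤2757, battery life 19≥9, RAM 62≥55 — dominates #1.
Others (#3, #4, #5, #6) are each worse than #1 on at least one objective.

#2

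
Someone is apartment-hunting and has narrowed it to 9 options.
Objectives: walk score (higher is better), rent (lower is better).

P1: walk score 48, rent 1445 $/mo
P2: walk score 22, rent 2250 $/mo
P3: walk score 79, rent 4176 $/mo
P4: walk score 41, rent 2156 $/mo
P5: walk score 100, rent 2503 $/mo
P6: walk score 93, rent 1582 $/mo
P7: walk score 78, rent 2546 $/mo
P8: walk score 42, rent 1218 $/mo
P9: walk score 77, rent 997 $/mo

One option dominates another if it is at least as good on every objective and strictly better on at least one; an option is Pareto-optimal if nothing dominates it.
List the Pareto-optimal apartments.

P5, P6, P9

P1: dominated by P9 (walk score 77≥48, rent 997≤1445).
P2: dominated by P1 (walk score 48≥22, rent 1445≤2250).
P3: dominated by P5 (walk score 100≥79, rent 2503≤4176).
P4: dominated by P1 (walk score 48≥41, rent 1445≤2156).
P5: not dominated (best walk score).
P6: not dominated.
P7: dominated by P5 (walk score 100≥78, rent 2503≤2546).
P8: dominated by P9 (walk score 77≥42, rent 997≤1218).
P9: not dominated (best rent).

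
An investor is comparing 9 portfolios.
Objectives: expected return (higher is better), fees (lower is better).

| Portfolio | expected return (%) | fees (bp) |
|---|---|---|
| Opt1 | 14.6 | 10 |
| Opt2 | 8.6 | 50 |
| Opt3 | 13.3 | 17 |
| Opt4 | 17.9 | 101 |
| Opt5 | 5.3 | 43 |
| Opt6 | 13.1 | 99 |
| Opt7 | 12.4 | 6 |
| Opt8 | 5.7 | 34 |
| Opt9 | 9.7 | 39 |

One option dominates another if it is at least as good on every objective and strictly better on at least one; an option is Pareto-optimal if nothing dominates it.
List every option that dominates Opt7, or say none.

Opt1: worse on fees (10 vs 6).
Opt2: worse on expected return (8.6 vs 12.4).
Opt3: worse on fees (17 vs 6).
Opt4: worse on fees (101 vs 6).
Opt5: worse on expected return (5.3 vs 12.4).
Opt6: worse on fees (99 vs 6).
Opt8: worse on expected return (5.7 vs 12.4).
Opt9: worse on expected return (9.7 vs 12.4).
No option dominates Opt7.

none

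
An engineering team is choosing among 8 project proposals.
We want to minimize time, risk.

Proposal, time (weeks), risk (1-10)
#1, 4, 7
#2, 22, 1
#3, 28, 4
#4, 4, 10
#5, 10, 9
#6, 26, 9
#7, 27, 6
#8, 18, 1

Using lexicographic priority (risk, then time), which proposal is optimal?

First minimize risk: best is 1, kept {#2, #8}.
Then minimize time: best is 18, kept {#8}.

#8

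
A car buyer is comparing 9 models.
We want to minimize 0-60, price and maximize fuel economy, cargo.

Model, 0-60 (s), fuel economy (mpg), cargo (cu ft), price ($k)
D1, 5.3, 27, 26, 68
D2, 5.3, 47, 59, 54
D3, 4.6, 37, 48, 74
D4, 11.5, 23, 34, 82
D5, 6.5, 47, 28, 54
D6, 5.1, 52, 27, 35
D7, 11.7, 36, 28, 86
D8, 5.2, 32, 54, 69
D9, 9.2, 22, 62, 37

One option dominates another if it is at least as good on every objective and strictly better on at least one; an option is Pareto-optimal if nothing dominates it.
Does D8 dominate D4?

D8 vs D4: 0-60 5.2≤11.5, fuel economy 32≥23, cargo 54≥34, price 69≤82 — D8 is at least as good on every objective with at least one strict improvement.

Yes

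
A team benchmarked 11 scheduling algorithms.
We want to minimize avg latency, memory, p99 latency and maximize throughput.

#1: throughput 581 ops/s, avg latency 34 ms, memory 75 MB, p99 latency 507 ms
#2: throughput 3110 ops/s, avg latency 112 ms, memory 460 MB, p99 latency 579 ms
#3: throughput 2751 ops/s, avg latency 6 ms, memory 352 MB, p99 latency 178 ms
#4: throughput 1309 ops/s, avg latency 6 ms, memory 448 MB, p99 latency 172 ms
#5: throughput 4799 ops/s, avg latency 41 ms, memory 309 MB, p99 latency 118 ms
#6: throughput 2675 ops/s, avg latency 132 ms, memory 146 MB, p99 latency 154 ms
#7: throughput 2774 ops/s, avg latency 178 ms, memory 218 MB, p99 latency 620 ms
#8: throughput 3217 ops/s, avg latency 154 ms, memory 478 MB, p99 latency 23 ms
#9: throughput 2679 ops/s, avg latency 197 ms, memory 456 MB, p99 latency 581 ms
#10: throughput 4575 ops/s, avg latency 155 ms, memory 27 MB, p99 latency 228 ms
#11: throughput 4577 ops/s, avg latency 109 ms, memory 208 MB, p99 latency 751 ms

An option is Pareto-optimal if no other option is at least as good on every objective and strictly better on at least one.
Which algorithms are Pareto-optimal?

#1: not dominated.
#2: dominated by #5 (throughput 4799≥3110, avg latency 41≤112, memory 309≤460, p99 latency 118≤579).
#3: not dominated.
#4: not dominated.
#5: not dominated (best throughput).
#6: not dominated.
#7: dominated by #10 (throughput 4575≥2774, avg latency 155≤178, memory 27≤218, p99 latency 228≤620).
#8: not dominated (best p99 latency).
#9: dominated by #3 (throughput 2751≥2679, avg latency 6≤197, memory 352≤456, p99 latency 178≤581).
#10: not dominated (best memory).
#11: not dominated.

#1, #3, #4, #5, #6, #8, #10, #11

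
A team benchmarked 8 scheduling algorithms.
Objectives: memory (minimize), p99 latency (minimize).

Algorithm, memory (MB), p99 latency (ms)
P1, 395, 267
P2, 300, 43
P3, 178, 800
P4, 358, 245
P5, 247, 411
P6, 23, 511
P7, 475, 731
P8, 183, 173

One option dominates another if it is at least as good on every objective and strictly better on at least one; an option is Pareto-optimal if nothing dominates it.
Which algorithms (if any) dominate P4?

P2: memory 300≤358, p99 latency 43≤245 — dominates P4.
P8: memory 183≤358, p99 latency 173≤245 — dominates P4.
Others (P1, P3, P5, P6, P7) are each worse than P4 on at least one objective.

P2, P8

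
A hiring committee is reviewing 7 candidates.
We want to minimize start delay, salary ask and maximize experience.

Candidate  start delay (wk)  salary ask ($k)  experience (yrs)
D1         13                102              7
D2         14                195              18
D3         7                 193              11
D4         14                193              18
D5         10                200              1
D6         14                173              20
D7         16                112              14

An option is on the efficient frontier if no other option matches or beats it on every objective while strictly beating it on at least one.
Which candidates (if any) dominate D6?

none

D1: worse on experience (7 vs 20).
D2: worse on salary ask (195 vs 173).
D3: worse on salary ask (193 vs 173).
D4: worse on salary ask (193 vs 173).
D5: worse on salary ask (200 vs 173).
D7: worse on start delay (16 vs 14).
No option dominates D6.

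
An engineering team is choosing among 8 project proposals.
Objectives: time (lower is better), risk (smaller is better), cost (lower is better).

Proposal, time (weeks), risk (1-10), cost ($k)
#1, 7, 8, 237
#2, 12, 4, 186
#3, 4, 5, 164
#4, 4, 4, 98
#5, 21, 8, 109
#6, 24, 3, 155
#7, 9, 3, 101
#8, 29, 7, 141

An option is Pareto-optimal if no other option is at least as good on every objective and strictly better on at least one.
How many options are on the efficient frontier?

#1: dominated by #3 (time 4≤7, risk 5≤8, cost 164≤237).
#2: dominated by #4 (time 4≤12, risk 4≤4, cost 98≤186).
#3: dominated by #4 (time 4≤4, risk 4≤5, cost 98≤164).
#4: not dominated (best cost).
#5: dominated by #4 (time 4≤21, risk 4≤8, cost 98≤109).
#6: dominated by #7 (time 9≤24, risk 3≤3, cost 101≤155).
#7: not dominated.
#8: dominated by #4 (time 4≤29, risk 4≤7, cost 98≤141).
Pareto-optimal: #4, #7 → 2.

2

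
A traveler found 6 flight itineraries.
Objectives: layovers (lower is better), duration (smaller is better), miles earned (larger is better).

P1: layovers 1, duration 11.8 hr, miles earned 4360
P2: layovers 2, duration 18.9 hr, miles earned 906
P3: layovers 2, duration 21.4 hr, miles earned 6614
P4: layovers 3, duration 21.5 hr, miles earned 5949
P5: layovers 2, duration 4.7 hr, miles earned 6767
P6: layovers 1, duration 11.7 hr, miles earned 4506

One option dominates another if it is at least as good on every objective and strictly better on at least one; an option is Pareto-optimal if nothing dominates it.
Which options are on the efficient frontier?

P5, P6

P1: dominated by P6 (layovers 1≤1, duration 11.7≤11.8, miles earned 4506≥4360).
P2: dominated by P1 (layovers 1≤2, duration 11.8≤18.9, miles earned 4360≥906).
P3: dominated by P5 (layovers 2≤2, duration 4.7≤21.4, miles earned 6767≥6614).
P4: dominated by P3 (layovers 2≤3, duration 21.4≤21.5, miles earned 6614≥5949).
P5: not dominated (best duration).
P6: not dominated.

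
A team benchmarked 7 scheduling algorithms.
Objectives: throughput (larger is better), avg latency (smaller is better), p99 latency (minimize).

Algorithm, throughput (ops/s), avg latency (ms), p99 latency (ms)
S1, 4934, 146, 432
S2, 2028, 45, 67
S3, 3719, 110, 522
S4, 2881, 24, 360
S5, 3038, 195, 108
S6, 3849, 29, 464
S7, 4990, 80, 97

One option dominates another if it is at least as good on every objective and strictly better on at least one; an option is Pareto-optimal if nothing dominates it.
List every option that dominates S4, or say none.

none

S1: worse on avg latency (146 vs 24).
S2: worse on throughput (2028 vs 2881).
S3: worse on avg latency (110 vs 24).
S5: worse on avg latency (195 vs 24).
S6: worse on avg latency (29 vs 24).
S7: worse on avg latency (80 vs 24).
No option dominates S4.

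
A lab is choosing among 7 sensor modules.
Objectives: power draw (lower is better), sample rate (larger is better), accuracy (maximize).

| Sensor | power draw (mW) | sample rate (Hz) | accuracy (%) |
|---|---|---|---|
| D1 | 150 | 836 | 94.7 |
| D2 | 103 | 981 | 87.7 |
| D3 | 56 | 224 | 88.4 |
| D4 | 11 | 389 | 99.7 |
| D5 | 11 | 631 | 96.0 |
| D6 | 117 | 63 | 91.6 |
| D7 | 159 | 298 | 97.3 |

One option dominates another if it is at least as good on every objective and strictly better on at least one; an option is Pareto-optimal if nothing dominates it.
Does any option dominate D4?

No

D1: worse on power draw (150 vs 11).
D2: worse on power draw (103 vs 11).
D3: worse on power draw (56 vs 11).
D5: worse on accuracy (96.0 vs 99.7).
D6: worse on power draw (117 vs 11).
D7: worse on power draw (159 vs 11).
No option is at least as good as D4 on every objective and strictly better on one.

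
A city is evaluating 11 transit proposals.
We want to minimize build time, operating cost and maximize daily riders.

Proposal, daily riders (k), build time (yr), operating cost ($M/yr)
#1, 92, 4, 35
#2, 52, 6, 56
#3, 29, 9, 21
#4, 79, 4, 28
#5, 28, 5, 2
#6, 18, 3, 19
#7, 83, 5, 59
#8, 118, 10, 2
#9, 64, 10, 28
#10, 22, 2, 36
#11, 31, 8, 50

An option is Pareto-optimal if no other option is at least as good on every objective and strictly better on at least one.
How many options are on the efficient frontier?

#1: not dominated.
#2: dominated by #1 (daily riders 92≥52, build time 4≤6, operating cost 35≤56).
#3: not dominated.
#4: not dominated.
#5: not dominated.
#6: not dominated.
#7: dominated by #1 (daily riders 92≥83, build time 4≤5, operating cost 35≤59).
#8: not dominated (best daily riders).
#9: dominated by #4 (daily riders 79≥64, build time 4≤10, operating cost 28≤28).
#10: not dominated (best build time).
#11: dominated by #1 (daily riders 92≥31, build time 4≤8, operating cost 35≤50).
Pareto-optimal: #1, #3, #4, #5, #6, #8, #10 → 7.

7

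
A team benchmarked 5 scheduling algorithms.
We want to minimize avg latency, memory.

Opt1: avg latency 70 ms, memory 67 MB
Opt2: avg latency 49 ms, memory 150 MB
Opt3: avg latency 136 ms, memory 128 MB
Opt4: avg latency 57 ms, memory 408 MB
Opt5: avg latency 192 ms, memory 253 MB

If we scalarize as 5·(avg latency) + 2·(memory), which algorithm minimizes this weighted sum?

Opt1: 5·70 + 2·67 = 484
Opt2: 5·49 + 2·150 = 545
Opt3: 5·136 + 2·128 = 936
Opt4: 5·57 + 2·408 = 1101
Opt5: 5·192 + 2·253 = 1466
Lowest: Opt1 at 484.

Opt1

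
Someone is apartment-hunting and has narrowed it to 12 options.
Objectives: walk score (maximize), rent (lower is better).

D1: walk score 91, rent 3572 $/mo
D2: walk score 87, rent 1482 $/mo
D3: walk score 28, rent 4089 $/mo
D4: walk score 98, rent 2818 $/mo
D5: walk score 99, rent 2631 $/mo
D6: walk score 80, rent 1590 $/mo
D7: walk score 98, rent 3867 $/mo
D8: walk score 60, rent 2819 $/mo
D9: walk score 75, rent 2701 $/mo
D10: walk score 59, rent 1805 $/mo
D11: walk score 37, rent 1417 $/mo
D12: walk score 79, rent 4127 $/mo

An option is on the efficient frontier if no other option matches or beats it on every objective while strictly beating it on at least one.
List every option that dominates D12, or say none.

D1, D2, D4, D5, D6, D7

D1: walk score 91≥79, rent 3572≤4127 — dominates D12.
D2: walk score 87≥79, rent 1482≤4127 — dominates D12.
D4: walk score 98≥79, rent 2818≤4127 — dominates D12.
D5: walk score 99≥79, rent 2631≤4127 — dominates D12.
D6: walk score 80≥79, rent 1590≤4127 — dominates D12.
D7: walk score 98≥79, rent 3867≤4127 — dominates D12.
Others (D3, D8, D9, D10, D11) are each worse than D12 on at least one objective.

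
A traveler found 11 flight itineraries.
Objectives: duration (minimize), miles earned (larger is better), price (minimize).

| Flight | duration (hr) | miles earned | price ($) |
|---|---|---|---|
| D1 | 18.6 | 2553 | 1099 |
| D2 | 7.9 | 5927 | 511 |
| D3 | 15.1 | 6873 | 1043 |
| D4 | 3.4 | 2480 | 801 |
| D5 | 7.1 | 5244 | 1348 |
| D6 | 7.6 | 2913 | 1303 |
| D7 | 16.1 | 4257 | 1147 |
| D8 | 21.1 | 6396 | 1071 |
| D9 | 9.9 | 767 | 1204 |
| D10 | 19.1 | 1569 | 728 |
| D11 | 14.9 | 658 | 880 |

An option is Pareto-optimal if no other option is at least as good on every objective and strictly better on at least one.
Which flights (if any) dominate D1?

D2: duration 7.9≤18.6, miles earned 5927≥2553, price 511≤1099 — dominates D1.
D3: duration 15.1≤18.6, miles earned 6873≥2553, price 1043≤1099 — dominates D1.
Others (D4, D5, D6, D7, D8, D9, D10, D11) are each worse than D1 on at least one objective.

D2, D3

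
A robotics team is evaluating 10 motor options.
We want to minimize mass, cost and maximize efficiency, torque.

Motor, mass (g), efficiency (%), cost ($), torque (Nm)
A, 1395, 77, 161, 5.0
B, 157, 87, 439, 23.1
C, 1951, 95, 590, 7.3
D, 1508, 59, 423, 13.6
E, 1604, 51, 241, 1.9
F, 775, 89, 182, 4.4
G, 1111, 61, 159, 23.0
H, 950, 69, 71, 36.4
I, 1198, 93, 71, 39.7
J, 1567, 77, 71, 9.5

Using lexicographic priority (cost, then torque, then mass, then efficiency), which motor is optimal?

I

First minimize cost: best is 71, kept {H, I, J}.
Then maximize torque: best is 39.7, kept {I}.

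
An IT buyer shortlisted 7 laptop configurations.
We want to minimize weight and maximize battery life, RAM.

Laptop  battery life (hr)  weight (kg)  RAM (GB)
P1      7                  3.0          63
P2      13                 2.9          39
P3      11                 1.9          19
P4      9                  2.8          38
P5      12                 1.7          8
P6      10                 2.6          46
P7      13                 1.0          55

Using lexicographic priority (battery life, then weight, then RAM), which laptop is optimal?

First maximize battery life: best is 13, kept {P2, P7}.
Then minimize weight: best is 1.0, kept {P7}.

P7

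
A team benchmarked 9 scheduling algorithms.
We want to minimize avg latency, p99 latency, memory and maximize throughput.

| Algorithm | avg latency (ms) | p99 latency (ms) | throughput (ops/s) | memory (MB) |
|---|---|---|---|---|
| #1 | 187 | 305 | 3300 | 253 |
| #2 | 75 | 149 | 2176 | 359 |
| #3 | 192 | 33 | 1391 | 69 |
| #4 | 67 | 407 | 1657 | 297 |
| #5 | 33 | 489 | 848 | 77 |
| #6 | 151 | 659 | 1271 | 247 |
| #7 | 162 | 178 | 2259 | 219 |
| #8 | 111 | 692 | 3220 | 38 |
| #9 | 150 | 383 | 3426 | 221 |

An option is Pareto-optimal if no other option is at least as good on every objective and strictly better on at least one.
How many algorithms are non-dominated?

8

#1: not dominated.
#2: not dominated.
#3: not dominated (best p99 latency).
#4: not dominated.
#5: not dominated (best avg latency).
#6: dominated by #9 (avg latency 150≤151, p99 latency 383≤659, throughput 3426≥1271, memory 221≤247).
#7: not dominated.
#8: not dominated (best memory).
#9: not dominated (best throughput).
Pareto-optimal: #1, #2, #3, #4, #5, #7, #8, #9 → 8.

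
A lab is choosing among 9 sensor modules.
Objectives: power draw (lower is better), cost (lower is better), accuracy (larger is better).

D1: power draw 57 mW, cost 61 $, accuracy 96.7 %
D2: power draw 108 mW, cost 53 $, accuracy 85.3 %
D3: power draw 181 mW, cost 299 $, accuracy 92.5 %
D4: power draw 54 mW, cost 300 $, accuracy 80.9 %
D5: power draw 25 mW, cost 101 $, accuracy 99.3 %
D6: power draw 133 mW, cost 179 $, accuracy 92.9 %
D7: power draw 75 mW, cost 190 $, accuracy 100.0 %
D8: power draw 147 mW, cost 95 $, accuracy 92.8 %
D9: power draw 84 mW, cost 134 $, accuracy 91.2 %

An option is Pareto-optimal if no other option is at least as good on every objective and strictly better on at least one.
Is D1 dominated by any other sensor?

No

D2: worse on power draw (108 vs 57).
D3: worse on power draw (181 vs 57).
D4: worse on cost (300 vs 61).
D5: worse on cost (101 vs 61).
D6: worse on power draw (133 vs 57).
D7: worse on power draw (75 vs 57).
D8: worse on power draw (147 vs 57).
D9: worse on power draw (84 vs 57).
No option is at least as good as D1 on every objective and strictly better on one.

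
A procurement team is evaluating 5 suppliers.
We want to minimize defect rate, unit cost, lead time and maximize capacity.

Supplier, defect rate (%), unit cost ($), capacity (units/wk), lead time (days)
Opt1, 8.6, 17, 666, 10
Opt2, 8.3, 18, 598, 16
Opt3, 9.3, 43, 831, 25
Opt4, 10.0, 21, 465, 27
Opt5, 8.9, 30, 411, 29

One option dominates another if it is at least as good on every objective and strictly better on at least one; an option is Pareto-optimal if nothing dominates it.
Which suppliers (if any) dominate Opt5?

Opt1: defect rate 8.6≤8.9, unit cost 17≤30, capacity 666≥411, lead time 10≤29 — dominates Opt5.
Opt2: defect rate 8.3≤8.9, unit cost 18≤30, capacity 598≥411, lead time 16≤29 — dominates Opt5.
Others (Opt3, Opt4) are each worse than Opt5 on at least one objective.

Opt1, Opt2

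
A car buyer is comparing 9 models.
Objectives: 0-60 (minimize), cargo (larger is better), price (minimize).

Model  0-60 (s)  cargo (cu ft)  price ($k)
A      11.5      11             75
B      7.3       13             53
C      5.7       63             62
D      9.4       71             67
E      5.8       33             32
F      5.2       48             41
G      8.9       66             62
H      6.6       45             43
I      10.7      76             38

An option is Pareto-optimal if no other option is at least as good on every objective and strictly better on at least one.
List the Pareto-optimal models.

C, D, E, F, G, I

A: dominated by B (0-60 7.3≤11.5, cargo 13≥11, price 53≤75).
B: dominated by E (0-60 5.8≤7.3, cargo 33≥13, price 32≤53).
C: not dominated.
D: not dominated.
E: not dominated (best price).
F: not dominated (best 0-60).
G: not dominated.
H: dominated by F (0-60 5.2≤6.6, cargo 48≥45, price 41≤43).
I: not dominated (best cargo).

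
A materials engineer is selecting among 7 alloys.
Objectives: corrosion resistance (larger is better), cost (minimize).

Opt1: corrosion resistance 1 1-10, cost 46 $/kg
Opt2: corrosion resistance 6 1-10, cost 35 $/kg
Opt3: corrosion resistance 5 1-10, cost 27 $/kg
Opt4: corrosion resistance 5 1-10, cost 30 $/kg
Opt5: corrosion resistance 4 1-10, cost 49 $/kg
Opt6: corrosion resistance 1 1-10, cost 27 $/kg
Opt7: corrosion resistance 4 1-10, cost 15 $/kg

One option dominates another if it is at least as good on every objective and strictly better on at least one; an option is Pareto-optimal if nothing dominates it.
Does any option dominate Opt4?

Yes

Opt3 vs Opt4: corrosion resistance 5≥5, cost 27≤30 — Opt3 is at least as good on every objective and strictly better on at least one, so Opt3 dominates Opt4.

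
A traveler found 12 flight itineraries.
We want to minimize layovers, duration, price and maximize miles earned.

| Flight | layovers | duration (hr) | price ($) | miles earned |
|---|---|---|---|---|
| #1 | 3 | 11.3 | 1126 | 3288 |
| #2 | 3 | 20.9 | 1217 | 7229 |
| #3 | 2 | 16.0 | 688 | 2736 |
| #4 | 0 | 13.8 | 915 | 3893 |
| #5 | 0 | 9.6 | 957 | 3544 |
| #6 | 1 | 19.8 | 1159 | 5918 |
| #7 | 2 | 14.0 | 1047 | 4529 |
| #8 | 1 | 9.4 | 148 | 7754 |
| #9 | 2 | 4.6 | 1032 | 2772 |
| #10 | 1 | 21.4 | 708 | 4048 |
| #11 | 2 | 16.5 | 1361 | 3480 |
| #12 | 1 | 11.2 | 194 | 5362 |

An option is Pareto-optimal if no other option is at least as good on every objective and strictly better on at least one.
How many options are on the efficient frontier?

4

#1: dominated by #5 (layovers 0≤3, duration 9.6≤11.3, price 957≤1126, miles earned 3544≥3288).
#2: dominated by #8 (layovers 1≤3, duration 9.4≤20.9, price 148≤1217, miles earned 7754≥7229).
#3: dominated by #8 (layovers 1≤2, duration 9.4≤16.0, price 148≤688, miles earned 7754≥2736).
#4: not dominated.
#5: not dominated.
#6: dominated by #8 (layovers 1≤1, duration 9.4≤19.8, price 148≤1159, miles earned 7754≥5918).
#7: dominated by #8 (layovers 1≤2, duration 9.4≤14.0, price 148≤1047, miles earned 7754≥4529).
#8: not dominated (best price).
#9: not dominated (best duration).
#10: dominated by #8 (layovers 1≤1, duration 9.4≤21.4, price 148≤708, miles earned 7754≥4048).
#11: dominated by #4 (layovers 0≤2, duration 13.8≤16.5, price 915≤1361, miles earned 3893≥3480).
#12: dominated by #8 (layovers 1≤1, duration 9.4≤11.2, price 148≤194, miles earned 7754≥5362).
Pareto-optimal: #4, #5, #8, #9 → 4.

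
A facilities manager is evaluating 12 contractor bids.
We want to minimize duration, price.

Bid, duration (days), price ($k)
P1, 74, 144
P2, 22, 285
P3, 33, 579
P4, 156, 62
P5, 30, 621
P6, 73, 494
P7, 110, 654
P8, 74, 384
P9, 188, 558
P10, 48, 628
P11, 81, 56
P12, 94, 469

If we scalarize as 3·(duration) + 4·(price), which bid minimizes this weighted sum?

P1: 3·74 + 4·144 = 798
P2: 3·22 + 4·285 = 1206
P3: 3·33 + 4·579 = 2415
P4: 3·156 + 4·62 = 716
P5: 3·30 + 4·621 = 2574
P6: 3·73 + 4·494 = 2195
P7: 3·110 + 4·654 = 2946
P8: 3·74 + 4·384 = 1758
P9: 3·188 + 4·558 = 2796
P10: 3·48 + 4·628 = 2656
P11: 3·81 + 4·56 = 467
P12: 3·94 + 4·469 = 2158
Lowest: P11 at 467.

P11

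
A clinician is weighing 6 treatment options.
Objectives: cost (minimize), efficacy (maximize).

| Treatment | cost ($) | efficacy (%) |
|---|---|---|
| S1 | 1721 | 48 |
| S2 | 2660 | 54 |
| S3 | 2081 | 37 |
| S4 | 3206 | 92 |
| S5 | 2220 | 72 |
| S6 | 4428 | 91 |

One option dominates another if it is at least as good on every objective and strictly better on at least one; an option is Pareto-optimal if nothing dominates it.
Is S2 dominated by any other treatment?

S5 vs S2: cost 2220≤2660, efficacy 72≥54 — S5 is at least as good on every objective and strictly better on at least one, so S5 dominates S2.

Yes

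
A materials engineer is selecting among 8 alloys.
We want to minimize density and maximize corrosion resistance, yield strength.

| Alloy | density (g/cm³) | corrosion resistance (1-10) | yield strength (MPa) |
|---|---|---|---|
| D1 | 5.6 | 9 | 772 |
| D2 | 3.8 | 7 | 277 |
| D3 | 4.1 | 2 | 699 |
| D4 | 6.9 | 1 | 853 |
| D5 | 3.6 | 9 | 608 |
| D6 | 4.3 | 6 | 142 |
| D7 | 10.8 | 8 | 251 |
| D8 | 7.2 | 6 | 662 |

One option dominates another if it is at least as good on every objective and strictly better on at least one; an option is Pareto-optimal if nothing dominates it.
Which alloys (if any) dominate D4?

none

D1: worse on yield strength (772 vs 853).
D2: worse on yield strength (277 vs 853).
D3: worse on yield strength (699 vs 853).
D5: worse on yield strength (608 vs 853).
D6: worse on yield strength (142 vs 853).
D7: worse on density (10.8 vs 6.9).
D8: worse on density (7.2 vs 6.9).
No option dominates D4.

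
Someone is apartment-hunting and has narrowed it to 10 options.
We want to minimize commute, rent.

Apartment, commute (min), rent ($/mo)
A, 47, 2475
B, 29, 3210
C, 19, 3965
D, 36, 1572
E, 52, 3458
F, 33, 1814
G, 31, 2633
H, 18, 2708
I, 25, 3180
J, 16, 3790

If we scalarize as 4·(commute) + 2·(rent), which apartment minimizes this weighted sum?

A: 4·47 + 2·2475 = 5138
B: 4·29 + 2·3210 = 6536
C: 4·19 + 2·3965 = 8006
D: 4·36 + 2·1572 = 3288
E: 4·52 + 2·3458 = 7124
F: 4·33 + 2·1814 = 3760
G: 4·31 + 2·2633 = 5390
H: 4·18 + 2·2708 = 5488
I: 4·25 + 2·3180 = 6460
J: 4·16 + 2·3790 = 7644
Lowest: D at 3288.

D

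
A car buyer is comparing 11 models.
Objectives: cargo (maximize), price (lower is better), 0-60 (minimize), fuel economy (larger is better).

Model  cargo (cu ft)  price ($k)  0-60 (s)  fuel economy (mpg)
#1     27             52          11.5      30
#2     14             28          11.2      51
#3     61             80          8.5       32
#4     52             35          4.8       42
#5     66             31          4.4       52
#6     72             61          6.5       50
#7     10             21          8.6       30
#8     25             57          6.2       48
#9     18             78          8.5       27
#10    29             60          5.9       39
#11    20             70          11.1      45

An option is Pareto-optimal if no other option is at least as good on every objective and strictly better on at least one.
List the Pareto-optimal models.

#1: dominated by #4 (cargo 52≥27, price 35≤52, 0-60 4.8≤11.5, fuel economy 42≥30).
#2: not dominated.
#3: dominated by #5 (cargo 66≥61, price 31≤80, 0-60 4.4≤8.5, fuel economy 52≥32).
#4: dominated by #5 (cargo 66≥52, price 31≤35, 0-60 4.4≤4.8, fuel economy 52≥42).
#5: not dominated (best 0-60).
#6: not dominated (best cargo).
#7: not dominated (best price).
#8: dominated by #5 (cargo 66≥25, price 31≤57, 0-60 4.4≤6.2, fuel economy 52≥48).
#9: dominated by #4 (cargo 52≥18, price 35≤78, 0-60 4.8≤8.5, fuel economy 42≥27).
#10: dominated by #4 (cargo 52≥29, price 35≤60, 0-60 4.8≤5.9, fuel economy 42≥39).
#11: dominated by #5 (cargo 66≥20, price 31≤70, 0-60 4.4≤11.1, fuel economy 52≥45).

#2, #5, #6, #7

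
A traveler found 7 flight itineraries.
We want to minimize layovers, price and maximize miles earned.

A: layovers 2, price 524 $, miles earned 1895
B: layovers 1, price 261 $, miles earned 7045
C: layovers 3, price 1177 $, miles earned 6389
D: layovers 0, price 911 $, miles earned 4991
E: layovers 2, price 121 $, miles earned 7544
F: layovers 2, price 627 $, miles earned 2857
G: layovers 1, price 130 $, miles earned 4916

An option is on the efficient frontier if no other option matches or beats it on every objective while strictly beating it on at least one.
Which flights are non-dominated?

A: dominated by B (layovers 1≤2, price 261≤524, miles earned 7045≥1895).
B: not dominated.
C: dominated by B (layovers 1≤3, price 261≤1177, miles earned 7045≥6389).
D: not dominated (best layovers).
E: not dominated (best price).
F: dominated by B (layovers 1≤2, price 261≤627, miles earned 7045≥2857).
G: not dominated.

B, D, E, G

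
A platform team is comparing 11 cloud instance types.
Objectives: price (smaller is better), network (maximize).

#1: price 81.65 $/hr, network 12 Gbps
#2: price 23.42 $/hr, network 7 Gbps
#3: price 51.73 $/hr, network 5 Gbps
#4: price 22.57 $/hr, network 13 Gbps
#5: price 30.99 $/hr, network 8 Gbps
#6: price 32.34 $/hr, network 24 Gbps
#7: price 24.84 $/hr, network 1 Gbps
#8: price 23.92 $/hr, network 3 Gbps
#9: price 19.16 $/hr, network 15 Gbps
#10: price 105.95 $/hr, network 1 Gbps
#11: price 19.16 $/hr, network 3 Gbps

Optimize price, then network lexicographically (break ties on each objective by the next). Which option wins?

#9

First minimize price: best is 19.16, kept {#9, #11}.
Then maximize network: best is 15, kept {#9}.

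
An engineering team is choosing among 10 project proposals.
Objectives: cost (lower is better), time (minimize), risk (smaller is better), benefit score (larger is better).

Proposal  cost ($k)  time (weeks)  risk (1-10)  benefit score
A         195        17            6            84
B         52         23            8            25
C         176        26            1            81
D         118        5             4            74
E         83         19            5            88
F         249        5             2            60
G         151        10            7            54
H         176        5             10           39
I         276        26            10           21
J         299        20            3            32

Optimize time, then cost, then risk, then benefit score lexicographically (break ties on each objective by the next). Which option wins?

First minimize time: best is 5, kept {D, F, H}.
Then minimize cost: best is 118, kept {D}.

D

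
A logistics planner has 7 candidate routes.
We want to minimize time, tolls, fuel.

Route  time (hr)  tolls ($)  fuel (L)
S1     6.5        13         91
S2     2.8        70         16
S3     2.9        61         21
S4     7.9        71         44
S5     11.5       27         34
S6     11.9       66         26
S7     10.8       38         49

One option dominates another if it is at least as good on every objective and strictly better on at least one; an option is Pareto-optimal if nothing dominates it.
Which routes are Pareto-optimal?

S1, S2, S3, S5, S7

S1: not dominated (best tolls).
S2: not dominated (best time).
S3: not dominated.
S4: dominated by S2 (time 2.8≤7.9, tolls 70≤71, fuel 16≤44).
S5: not dominated.
S6: dominated by S3 (time 2.9≤11.9, tolls 61≤66, fuel 21≤26).
S7: not dominated.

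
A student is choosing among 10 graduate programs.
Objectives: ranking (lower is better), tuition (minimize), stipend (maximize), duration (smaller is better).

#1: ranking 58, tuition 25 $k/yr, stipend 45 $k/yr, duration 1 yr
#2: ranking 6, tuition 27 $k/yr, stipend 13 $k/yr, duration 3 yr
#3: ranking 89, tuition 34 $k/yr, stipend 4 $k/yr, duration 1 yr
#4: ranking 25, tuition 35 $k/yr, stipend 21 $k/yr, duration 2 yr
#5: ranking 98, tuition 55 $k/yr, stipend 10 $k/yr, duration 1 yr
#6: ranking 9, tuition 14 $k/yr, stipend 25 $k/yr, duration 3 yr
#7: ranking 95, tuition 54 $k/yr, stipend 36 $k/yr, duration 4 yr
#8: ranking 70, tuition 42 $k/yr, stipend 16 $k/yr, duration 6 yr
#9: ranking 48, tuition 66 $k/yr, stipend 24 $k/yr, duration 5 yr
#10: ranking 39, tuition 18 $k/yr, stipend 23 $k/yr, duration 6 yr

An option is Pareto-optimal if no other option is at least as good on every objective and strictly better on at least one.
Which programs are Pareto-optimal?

#1: not dominated (best stipend).
#2: not dominated (best ranking).
#3: dominated by #1 (ranking 58≤89, tuition 25≤34, stipend 45≥4, duration 1≤1).
#4: not dominated.
#5: dominated by #1 (ranking 58≤98, tuition 25≤55, stipend 45≥10, duration 1≤1).
#6: not dominated (best tuition).
#7: dominated by #1 (ranking 58≤95, tuition 25≤54, stipend 45≥36, duration 1≤4).
#8: dominated by #1 (ranking 58≤70, tuition 25≤42, stipend 45≥16, duration 1≤6).
#9: dominated by #6 (ranking 9≤48, tuition 14≤66, stipend 25≥24, duration 3≤5).
#10: dominated by #6 (ranking 9≤39, tuition 14≤18, stipend 25≥23, duration 3≤6).

#1, #2, #4, #6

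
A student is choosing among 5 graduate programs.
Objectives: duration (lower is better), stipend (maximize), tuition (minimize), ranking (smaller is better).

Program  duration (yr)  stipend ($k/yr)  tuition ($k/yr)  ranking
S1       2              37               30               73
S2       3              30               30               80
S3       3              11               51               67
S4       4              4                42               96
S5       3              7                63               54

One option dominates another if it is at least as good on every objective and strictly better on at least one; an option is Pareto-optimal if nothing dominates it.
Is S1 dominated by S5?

S5 vs S1: S5 is worse on duration (3 vs 2), so it does not dominate S1.

No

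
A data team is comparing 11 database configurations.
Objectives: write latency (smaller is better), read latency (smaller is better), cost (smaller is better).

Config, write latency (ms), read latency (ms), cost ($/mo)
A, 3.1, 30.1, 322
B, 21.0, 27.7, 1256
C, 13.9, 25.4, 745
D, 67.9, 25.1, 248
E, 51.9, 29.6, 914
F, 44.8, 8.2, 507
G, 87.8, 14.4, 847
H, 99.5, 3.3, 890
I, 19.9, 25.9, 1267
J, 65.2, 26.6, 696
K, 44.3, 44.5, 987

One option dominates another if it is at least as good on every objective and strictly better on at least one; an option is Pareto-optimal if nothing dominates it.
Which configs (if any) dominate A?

none

B: worse on write latency (21.0 vs 3.1).
C: worse on write latency (13.9 vs 3.1).
D: worse on write latency (67.9 vs 3.1).
E: worse on write latency (51.9 vs 3.1).
F: worse on write latency (44.8 vs 3.1).
G: worse on write latency (87.8 vs 3.1).
H: worse on write latency (99.5 vs 3.1).
I: worse on write latency (19.9 vs 3.1).
J: worse on write latency (65.2 vs 3.1).
K: worse on write latency (44.3 vs 3.1).
No option dominates A.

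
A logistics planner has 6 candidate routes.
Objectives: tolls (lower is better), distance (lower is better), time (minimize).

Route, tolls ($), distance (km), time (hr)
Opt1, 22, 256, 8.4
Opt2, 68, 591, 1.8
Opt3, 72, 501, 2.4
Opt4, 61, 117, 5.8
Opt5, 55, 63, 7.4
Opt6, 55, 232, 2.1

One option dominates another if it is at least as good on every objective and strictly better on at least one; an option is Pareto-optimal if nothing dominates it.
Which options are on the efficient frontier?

Opt1, Opt2, Opt4, Opt5, Opt6

Opt1: not dominated (best tolls).
Opt2: not dominated (best time).
Opt3: dominated by Opt6 (tolls 55≤72, distance 232≤501, time 2.1≤2.4).
Opt4: not dominated.
Opt5: not dominated (best distance).
Opt6: not dominated.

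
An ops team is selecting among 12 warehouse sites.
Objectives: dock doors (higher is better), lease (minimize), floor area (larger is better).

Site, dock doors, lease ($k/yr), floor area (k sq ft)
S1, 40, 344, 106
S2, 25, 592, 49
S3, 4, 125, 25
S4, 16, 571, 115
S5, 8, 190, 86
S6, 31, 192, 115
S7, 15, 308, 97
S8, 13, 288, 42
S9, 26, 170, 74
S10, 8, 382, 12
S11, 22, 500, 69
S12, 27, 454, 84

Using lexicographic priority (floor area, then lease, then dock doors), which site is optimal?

S6

First maximize floor area: best is 115, kept {S4, S6}.
Then minimize lease: best is 192, kept {S6}.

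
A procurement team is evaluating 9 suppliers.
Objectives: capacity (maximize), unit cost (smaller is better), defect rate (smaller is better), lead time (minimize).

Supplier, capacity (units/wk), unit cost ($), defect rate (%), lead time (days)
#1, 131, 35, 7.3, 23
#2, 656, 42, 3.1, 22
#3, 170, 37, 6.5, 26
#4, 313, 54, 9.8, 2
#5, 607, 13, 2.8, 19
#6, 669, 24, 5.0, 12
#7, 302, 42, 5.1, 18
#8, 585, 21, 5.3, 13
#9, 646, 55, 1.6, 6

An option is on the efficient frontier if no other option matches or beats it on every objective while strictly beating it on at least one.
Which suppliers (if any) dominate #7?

#6: capacity 669≥302, unit cost 24≤42, defect rate 5.0≤5.1, lead time 12≤18 — dominates #7.
Others (#1, #2, #3, #4, #5, #8, #9) are each worse than #7 on at least one objective.

#6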